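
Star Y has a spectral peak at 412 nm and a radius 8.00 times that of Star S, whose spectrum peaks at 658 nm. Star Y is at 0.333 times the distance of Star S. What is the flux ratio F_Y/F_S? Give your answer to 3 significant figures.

Wien's law: T_Y/T_S = λ_S/λ_Y = 658/412 = 1.597.
L_Y/L_S = (R_Y/R_S)²(T_Y/T_S)⁴ = (8.00)²(1.597)⁴ = 416.4.
F_Y/F_S = (L_Y/L_S)/(d_Y/d_S)² = 416.4/(0.333)² = 3755.

3.75×10^3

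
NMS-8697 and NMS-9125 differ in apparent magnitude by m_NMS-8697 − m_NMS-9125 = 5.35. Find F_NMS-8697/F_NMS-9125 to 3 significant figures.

0.00724

F_NMS-8697/F_NMS-9125 = 10^(−(m_NMS-8697 − m_NMS-9125)/2.5) = 10^(-5.35/2.5) = 10^-2.140 = 0.007244.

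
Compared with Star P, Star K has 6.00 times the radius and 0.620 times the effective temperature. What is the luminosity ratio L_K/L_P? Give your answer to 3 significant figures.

5.32

From the Stefan–Boltzmann law, L ∝ R²T⁴, so
L_K/L_P = (R_K/R_P)² (T_K/T_P)⁴ = (6.00)² × (0.620)⁴ = 36.00 × 0.1478 = 5.319.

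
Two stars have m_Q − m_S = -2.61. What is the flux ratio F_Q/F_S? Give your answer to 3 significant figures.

F_Q/F_S = 10^(−(m_Q − m_S)/2.5) = 10^(2.61/2.5) = 10^1.044 = 11.07.

11.1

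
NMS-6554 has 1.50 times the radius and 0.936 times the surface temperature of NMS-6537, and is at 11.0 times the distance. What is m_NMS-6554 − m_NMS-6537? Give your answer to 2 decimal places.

L_NMS-6554/L_NMS-6537 = (1.50)²(0.936)⁴ = 1.727.
F_NMS-6554/F_NMS-6537 = (L_NMS-6554/L_NMS-6537)/(d_NMS-6554/d_NMS-6537)² = 1.727/121.0 = 0.01427.
m_NMS-6554 − m_NMS-6537 = −2.5 log₁₀(0.01427) = 4.61.

4.61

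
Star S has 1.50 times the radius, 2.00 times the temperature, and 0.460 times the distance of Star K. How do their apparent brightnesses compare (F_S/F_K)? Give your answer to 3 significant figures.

170

L_S/L_K = (R_S/R_K)²(T_S/T_K)⁴ = (1.50)² × (2.00)⁴ = 36.00.
F_S/F_K = (L_S/L_K)/(d_S/d_K)² = 36.00 / (0.460)² = 170.1.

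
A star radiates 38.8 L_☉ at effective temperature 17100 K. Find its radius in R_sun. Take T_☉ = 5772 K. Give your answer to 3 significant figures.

0.710 R_sun

R/R_☉ = √(L/L_☉) / (T/T_☉)² = √(38.8) / (2.963)²
       = 6.229 / 8.777 = 0.7097.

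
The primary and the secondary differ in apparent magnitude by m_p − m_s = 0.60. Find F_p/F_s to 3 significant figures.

F_p/F_s = 10^(−(m_p − m_s)/2.5) = 10^(-0.60/2.5) = 10^-0.240 = 0.5754.

0.575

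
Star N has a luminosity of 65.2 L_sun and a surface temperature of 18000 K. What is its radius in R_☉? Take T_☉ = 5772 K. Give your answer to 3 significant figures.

0.830 R_☉

R/R_☉ = √(L/L_☉) / (T/T_☉)² = √(65.2) / (3.119)²
       = 8.075 / 9.725 = 0.8303.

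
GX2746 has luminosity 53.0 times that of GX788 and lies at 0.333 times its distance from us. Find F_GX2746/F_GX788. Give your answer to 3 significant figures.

F = L/(4πd²), so F_GX2746/F_GX788 = (L_GX2746/L_GX788) / (d_GX2746/d_GX788)²
= 53.0 / (0.333)² = 53.0 / 0.1109 = 478.0.

478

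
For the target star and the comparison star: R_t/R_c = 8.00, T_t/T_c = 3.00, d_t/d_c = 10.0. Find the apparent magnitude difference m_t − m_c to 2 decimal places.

L_t/L_c = (8.00)²(3.00)⁴ = 5184.
F_t/F_c = (L_t/L_c)/(d_t/d_c)² = 5184/100.0 = 51.84.
m_t − m_c = −2.5 log₁₀(51.84) = -4.29.

-4.29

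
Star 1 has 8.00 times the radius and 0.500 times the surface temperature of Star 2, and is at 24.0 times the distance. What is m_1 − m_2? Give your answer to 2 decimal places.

5.40

L_1/L_2 = (8.00)²(0.500)⁴ = 4.000.
F_1/F_2 = (L_1/L_2)/(d_1/d_2)² = 4.000/576.0 = 0.006944.
m_1 − m_2 = −2.5 log₁₀(0.006944) = 5.40.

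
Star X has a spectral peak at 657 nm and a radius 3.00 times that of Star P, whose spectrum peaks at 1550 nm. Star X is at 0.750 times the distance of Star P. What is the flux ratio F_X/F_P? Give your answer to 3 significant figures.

Wien's law: T_X/T_P = λ_P/λ_X = 1550/657 = 2.359.
L_X/L_P = (R_X/R_P)²(T_X/T_P)⁴ = (3.00)²(2.359)⁴ = 278.8.
F_X/F_P = (L_X/L_P)/(d_X/d_P)² = 278.8/(0.750)² = 495.7.

496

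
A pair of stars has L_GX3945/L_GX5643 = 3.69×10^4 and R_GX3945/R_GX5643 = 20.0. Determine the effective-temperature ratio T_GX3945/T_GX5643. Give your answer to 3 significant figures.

3.10

L ∝ R²T⁴ gives T ∝ (L/R²)^(1/4), so
T_GX3945/T_GX5643 = (3.69×10^4 / 20.0²)^(1/4) = (92.25)^(1/4) = 3.099.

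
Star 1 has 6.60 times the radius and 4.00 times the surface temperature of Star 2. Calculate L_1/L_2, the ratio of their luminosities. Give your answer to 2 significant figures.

1.1×10^4

From the Stefan–Boltzmann law, L ∝ R²T⁴, so
L_1/L_2 = (R_1/R_2)² (T_1/T_2)⁴ = (6.60)² × (4.00)⁴ = 43.56 × 256.0 = 1.115×10^4.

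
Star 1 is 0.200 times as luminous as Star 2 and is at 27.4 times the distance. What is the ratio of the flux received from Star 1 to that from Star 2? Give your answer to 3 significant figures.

F = L/(4πd²), so F_1/F_2 = (L_1/L_2) / (d_1/d_2)²
= 0.200 / (27.4)² = 0.200 / 750.8 = 2.664×10^-4.

2.66×10^-4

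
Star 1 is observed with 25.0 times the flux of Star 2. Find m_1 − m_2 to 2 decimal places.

-3.49

m_1 − m_2 = −2.5 log₁₀(F_1/F_2) = −2.5 log₁₀(25.0) = −2.5 × (1.398) = -3.495.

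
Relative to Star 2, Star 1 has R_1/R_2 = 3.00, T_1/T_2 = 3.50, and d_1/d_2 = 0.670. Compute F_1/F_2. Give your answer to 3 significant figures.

3.01×10^3

L_1/L_2 = (R_1/R_2)²(T_1/T_2)⁴ = (3.00)² × (3.50)⁴ = 1351.
F_1/F_2 = (L_1/L_2)/(d_1/d_2)² = 1351 / (0.670)² = 3009.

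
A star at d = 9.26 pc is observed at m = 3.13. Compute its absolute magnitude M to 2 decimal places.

M = m − 5 log₁₀(d/10 pc) = 3.13 − 5 log₁₀(9.26/10)
  = 3.13 − 5 × -0.033 = 3.13 − -0.17 = 3.30.

3.30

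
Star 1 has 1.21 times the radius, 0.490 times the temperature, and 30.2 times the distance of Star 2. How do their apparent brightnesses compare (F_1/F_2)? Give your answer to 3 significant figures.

L_1/L_2 = (R_1/R_2)²(T_1/T_2)⁴ = (1.21)² × (0.490)⁴ = 0.08440.
F_1/F_2 = (L_1/L_2)/(d_1/d_2)² = 0.08440 / (30.2)² = 9.254×10^-5.

9.25×10^-5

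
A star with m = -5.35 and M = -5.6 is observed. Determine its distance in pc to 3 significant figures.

m − M = 5 log₁₀(d/10 pc)
-5.35 − (-5.6) = 0.25 = 5 log₁₀(d/10)
d = 10 × 10^(0.25/5) = 10 × 10^0.050 = 11.22 pc.

11.2 pc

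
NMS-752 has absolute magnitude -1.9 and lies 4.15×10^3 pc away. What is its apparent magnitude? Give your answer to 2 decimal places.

11.19

m = M + 5 log₁₀(d/10 pc) = -1.9 + 5 log₁₀(4.15×10^3/10)
  = -1.9 + 5 × 2.618 = -1.9 + 13.09 = 11.19.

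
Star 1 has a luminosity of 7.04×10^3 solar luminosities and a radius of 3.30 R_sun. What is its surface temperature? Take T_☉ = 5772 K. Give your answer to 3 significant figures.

T/T_☉ = (L/L_☉)^(1/4) / (R/R_☉)^(1/2)
T = 5772 × (7.04×10^3)^(1/4) / √(3.30) = 5772 × 9.160 / 1.817 = 2.910×10^4 K.

2.91×10^4 K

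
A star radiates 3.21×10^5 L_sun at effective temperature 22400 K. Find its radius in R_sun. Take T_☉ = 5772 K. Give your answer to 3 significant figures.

37.6 R_sun

R/R_☉ = √(L/L_☉) / (T/T_☉)² = √(3.21×10^5) / (3.881)²
       = 566.6 / 15.06 = 37.62.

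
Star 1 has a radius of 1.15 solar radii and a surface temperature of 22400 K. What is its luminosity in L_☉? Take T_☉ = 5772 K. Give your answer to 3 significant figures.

300 L_☉

L/L_☉ = (R/R_☉)² (T/T_☉)⁴ = (1.15)² × (22400/5772)⁴
       = 1.322 × (3.881)⁴ = 1.322 × 226.8 = 300.0.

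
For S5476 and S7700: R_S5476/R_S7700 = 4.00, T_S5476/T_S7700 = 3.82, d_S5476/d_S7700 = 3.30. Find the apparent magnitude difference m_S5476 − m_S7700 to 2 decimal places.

-6.24

L_S5476/L_S7700 = (4.00)²(3.82)⁴ = 3407.
F_S5476/F_S7700 = (L_S5476/L_S7700)/(d_S5476/d_S7700)² = 3407/10.89 = 312.9.
m_S5476 − m_S7700 = −2.5 log₁₀(312.9) = -6.24.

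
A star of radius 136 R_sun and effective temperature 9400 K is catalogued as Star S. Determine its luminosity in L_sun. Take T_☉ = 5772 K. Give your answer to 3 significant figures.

L/L_☉ = (R/R_☉)² (T/T_☉)⁴ = (136)² × (9400/5772)⁴
       = 1.850×10^4 × (1.629)⁴ = 1.850×10^4 × 7.034 = 1.301×10^5.

1.30×10^5 L_sun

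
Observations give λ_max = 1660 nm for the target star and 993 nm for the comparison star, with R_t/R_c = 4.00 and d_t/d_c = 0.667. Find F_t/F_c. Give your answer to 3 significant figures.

Wien's law: T_t/T_c = λ_c/λ_t = 993/1660 = 0.5982.
L_t/L_c = (R_t/R_c)²(T_t/T_c)⁴ = (4.00)²(0.5982)⁴ = 2.049.
F_t/F_c = (L_t/L_c)/(d_t/d_c)² = 2.049/(0.667)² = 4.605.

4.61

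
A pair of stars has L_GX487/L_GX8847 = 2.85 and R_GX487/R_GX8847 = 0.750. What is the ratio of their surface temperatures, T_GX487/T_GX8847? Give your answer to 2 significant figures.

1.5

L ∝ R²T⁴ gives T ∝ (L/R²)^(1/4), so
T_GX487/T_GX8847 = (2.85 / 0.750²)^(1/4) = (5.067)^(1/4) = 1.500.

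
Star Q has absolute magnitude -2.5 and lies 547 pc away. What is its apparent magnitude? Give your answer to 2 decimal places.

m = M + 5 log₁₀(d/10 pc) = -2.5 + 5 log₁₀(547/10)
  = -2.5 + 5 × 1.738 = -2.5 + 8.69 = 6.19.

6.19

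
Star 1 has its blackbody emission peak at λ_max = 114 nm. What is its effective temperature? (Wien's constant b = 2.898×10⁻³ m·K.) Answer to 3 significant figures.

2.54×10^4 K

T = b/λ_max = 2.898×10⁻³ / (114×10⁻⁹) = 2.542×10^4 K.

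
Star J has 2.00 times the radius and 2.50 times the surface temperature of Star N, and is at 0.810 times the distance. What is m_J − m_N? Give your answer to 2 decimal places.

L_J/L_N = (2.00)²(2.50)⁴ = 156.2.
F_J/F_N = (L_J/L_N)/(d_J/d_N)² = 156.2/0.6561 = 238.1.
m_J − m_N = −2.5 log₁₀(238.1) = -5.94.

-5.94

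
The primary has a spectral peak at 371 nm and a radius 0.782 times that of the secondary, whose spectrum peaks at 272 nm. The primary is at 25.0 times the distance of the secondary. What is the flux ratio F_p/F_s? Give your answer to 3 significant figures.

2.83×10^-4

Wien's law: T_p/T_s = λ_s/λ_p = 272/371 = 0.7332.
L_p/L_s = (R_p/R_s)²(T_p/T_s)⁴ = (0.782)²(0.7332)⁴ = 0.1767.
F_p/F_s = (L_p/L_s)/(d_p/d_s)² = 0.1767/(25.0)² = 2.827×10^-4.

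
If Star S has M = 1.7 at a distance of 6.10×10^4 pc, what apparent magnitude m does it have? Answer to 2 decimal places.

20.63

m = M + 5 log₁₀(d/10 pc) = 1.7 + 5 log₁₀(6.10×10^4/10)
  = 1.7 + 5 × 3.785 = 1.7 + 18.93 = 20.63.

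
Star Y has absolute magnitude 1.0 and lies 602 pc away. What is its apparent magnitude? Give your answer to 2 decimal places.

m = M + 5 log₁₀(d/10 pc) = 1.0 + 5 log₁₀(602/10)
  = 1.0 + 5 × 1.780 = 1.0 + 8.90 = 9.90.

9.90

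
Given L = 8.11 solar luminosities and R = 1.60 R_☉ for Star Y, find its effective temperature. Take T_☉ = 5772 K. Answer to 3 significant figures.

7.70×10^3 K

T/T_☉ = (L/L_☉)^(1/4) / (R/R_☉)^(1/2)
T = 5772 × (8.11)^(1/4) / √(1.60) = 5772 × 1.688 / 1.265 = 7701 K.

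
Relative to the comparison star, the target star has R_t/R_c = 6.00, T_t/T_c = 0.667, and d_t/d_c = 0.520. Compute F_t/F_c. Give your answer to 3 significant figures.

L_t/L_c = (R_t/R_c)²(T_t/T_c)⁴ = (6.00)² × (0.667)⁴ = 7.125.
F_t/F_c = (L_t/L_c)/(d_t/d_c)² = 7.125 / (0.520)² = 26.35.

26.4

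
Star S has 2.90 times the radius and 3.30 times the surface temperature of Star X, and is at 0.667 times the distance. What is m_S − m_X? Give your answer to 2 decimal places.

-8.38

L_S/L_X = (2.90)²(3.30)⁴ = 997.4.
F_S/F_X = (L_S/L_X)/(d_S/d_X)² = 997.4/0.4449 = 2242.
m_S − m_X = −2.5 log₁₀(2242) = -8.38.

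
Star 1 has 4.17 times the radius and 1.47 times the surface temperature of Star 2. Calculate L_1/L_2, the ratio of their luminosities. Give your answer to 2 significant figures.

81

From the Stefan–Boltzmann law, L ∝ R²T⁴, so
L_1/L_2 = (R_1/R_2)² (T_1/T_2)⁴ = (4.17)² × (1.47)⁴ = 17.39 × 4.669 = 81.20.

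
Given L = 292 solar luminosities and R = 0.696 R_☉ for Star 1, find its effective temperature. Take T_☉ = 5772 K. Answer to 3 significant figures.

T/T_☉ = (L/L_☉)^(1/4) / (R/R_☉)^(1/2)
T = 5772 × (292)^(1/4) / √(0.696) = 5772 × 4.134 / 0.8343 = 2.860×10^4 K.

2.86×10^4 K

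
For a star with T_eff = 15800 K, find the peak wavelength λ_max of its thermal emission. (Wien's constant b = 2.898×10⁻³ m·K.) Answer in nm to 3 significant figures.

183 nm

λ_max = b/T = 2.898×10⁻³ / 15800 = 1.83×10^-7 m = 183.4 nm.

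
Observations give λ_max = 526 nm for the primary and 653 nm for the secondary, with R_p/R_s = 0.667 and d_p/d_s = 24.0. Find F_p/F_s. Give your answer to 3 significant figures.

Wien's law: T_p/T_s = λ_s/λ_p = 653/526 = 1.241.
L_p/L_s = (R_p/R_s)²(T_p/T_s)⁴ = (0.667)²(1.241)⁴ = 1.057.
F_p/F_s = (L_p/L_s)/(d_p/d_s)² = 1.057/(24.0)² = 0.001835.

0.00183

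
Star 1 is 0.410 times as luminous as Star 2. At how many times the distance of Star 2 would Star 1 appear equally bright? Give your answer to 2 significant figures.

0.64

Equal flux requires L_1/d_1² = L_2/d_2², so d_1/d_2 = √(L_1/L_2)
= √(0.410) = 0.6403.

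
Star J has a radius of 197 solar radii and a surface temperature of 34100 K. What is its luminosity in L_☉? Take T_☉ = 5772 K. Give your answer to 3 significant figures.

L/L_☉ = (R/R_☉)² (T/T_☉)⁴ = (197)² × (34100/5772)⁴
       = 3.881×10^4 × (5.908)⁴ = 3.881×10^4 × 1218 = 4.728×10^7.

4.73×10^7 L_☉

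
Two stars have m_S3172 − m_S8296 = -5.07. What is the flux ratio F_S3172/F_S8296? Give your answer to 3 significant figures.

F_S3172/F_S8296 = 10^(−(m_S3172 − m_S8296)/2.5) = 10^(5.07/2.5) = 10^2.028 = 106.7.

107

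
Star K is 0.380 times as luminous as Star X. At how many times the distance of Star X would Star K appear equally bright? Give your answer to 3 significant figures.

Equal flux requires L_K/d_K² = L_X/d_X², so d_K/d_X = √(L_K/L_X)
= √(0.380) = 0.6164.

0.616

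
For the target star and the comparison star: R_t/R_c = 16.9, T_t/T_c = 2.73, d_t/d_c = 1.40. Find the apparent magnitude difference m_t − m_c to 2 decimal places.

-9.77

L_t/L_c = (16.9)²(2.73)⁴ = 1.586×10^4.
F_t/F_c = (L_t/L_c)/(d_t/d_c)² = 1.586×10^4/1.960 = 8094.
m_t − m_c = −2.5 log₁₀(8094) = -9.77.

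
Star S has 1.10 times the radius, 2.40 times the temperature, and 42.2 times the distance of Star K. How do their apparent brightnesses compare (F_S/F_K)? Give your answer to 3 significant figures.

0.0225

L_S/L_K = (R_S/R_K)²(T_S/T_K)⁴ = (1.10)² × (2.40)⁴ = 40.14.
F_S/F_K = (L_S/L_K)/(d_S/d_K)² = 40.14 / (42.2)² = 0.02254.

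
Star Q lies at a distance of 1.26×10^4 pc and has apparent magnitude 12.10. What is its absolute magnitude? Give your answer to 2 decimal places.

-3.40

M = m − 5 log₁₀(d/10 pc) = 12.10 − 5 log₁₀(1.26×10^4/10)
  = 12.10 − 5 × 3.100 = 12.10 − 15.50 = -3.40.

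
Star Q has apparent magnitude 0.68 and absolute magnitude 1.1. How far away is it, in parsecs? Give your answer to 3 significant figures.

m − M = 5 log₁₀(d/10 pc)
0.68 − (1.1) = -0.42 = 5 log₁₀(d/10)
d = 10 × 10^(-0.42/5) = 10 × 10^-0.084 = 8.241 pc.

8.24 pc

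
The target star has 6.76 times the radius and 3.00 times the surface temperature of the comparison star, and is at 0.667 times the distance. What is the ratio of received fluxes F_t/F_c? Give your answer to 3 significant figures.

8.32×10^3

L_t/L_c = (R_t/R_c)²(T_t/T_c)⁴ = (6.76)² × (3.00)⁴ = 3702.
F_t/F_c = (L_t/L_c)/(d_t/d_c)² = 3702 / (0.667)² = 8320.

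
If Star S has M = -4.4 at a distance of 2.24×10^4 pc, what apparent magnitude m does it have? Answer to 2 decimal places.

m = M + 5 log₁₀(d/10 pc) = -4.4 + 5 log₁₀(2.24×10^4/10)
  = -4.4 + 5 × 3.350 = -4.4 + 16.75 = 12.35.

12.35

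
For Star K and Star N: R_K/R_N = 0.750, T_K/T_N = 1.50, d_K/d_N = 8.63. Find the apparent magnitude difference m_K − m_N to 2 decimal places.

3.54

L_K/L_N = (0.750)²(1.50)⁴ = 2.848.
F_K/F_N = (L_K/L_N)/(d_K/d_N)² = 2.848/74.48 = 0.03824.
m_K − m_N = −2.5 log₁₀(0.03824) = 3.54.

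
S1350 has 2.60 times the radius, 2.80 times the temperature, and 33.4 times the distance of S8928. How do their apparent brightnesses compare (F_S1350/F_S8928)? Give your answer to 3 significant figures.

L_S1350/L_S8928 = (R_S1350/R_S8928)²(T_S1350/T_S8928)⁴ = (2.60)² × (2.80)⁴ = 415.5.
F_S1350/F_S8928 = (L_S1350/L_S8928)/(d_S1350/d_S8928)² = 415.5 / (33.4)² = 0.3725.

0.372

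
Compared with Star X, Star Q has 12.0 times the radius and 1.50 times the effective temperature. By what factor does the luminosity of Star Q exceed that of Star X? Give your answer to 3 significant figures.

729

From the Stefan–Boltzmann law, L ∝ R²T⁴, so
L_Q/L_X = (R_Q/R_X)² (T_Q/T_X)⁴ = (12.0)² × (1.50)⁴ = 144.0 × 5.062 = 729.0.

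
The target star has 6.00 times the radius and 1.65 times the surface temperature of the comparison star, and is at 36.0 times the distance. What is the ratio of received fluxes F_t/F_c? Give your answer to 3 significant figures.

0.206

L_t/L_c = (R_t/R_c)²(T_t/T_c)⁴ = (6.00)² × (1.65)⁴ = 266.8.
F_t/F_c = (L_t/L_c)/(d_t/d_c)² = 266.8 / (36.0)² = 0.2059.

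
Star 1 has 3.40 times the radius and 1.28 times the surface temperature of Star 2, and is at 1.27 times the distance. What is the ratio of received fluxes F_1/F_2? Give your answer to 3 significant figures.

19.2

L_1/L_2 = (R_1/R_2)²(T_1/T_2)⁴ = (3.40)² × (1.28)⁴ = 31.03.
F_1/F_2 = (L_1/L_2)/(d_1/d_2)² = 31.03 / (1.27)² = 19.24.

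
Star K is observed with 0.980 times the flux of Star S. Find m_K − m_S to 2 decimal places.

m_K − m_S = −2.5 log₁₀(F_K/F_S) = −2.5 log₁₀(0.980) = −2.5 × (-0.009) = 0.022.

0.02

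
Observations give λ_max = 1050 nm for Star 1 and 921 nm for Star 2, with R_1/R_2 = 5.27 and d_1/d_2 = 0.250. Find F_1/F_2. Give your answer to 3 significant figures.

263

Wien's law: T_1/T_2 = λ_2/λ_1 = 921/1050 = 0.8771.
L_1/L_2 = (R_1/R_2)²(T_1/T_2)⁴ = (5.27)²(0.8771)⁴ = 16.44.
F_1/F_2 = (L_1/L_2)/(d_1/d_2)² = 16.44/(0.250)² = 263.0.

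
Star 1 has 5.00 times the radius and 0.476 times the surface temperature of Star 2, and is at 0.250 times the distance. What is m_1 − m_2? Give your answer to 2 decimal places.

L_1/L_2 = (5.00)²(0.476)⁴ = 1.283.
F_1/F_2 = (L_1/L_2)/(d_1/d_2)² = 1.283/0.06250 = 20.53.
m_1 − m_2 = −2.5 log₁₀(20.53) = -3.28.

-3.28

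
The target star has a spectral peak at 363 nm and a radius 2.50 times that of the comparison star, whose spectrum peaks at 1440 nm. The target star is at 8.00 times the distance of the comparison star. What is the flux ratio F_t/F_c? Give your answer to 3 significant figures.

24.2

Wien's law: T_t/T_c = λ_c/λ_t = 1440/363 = 3.967.
L_t/L_c = (R_t/R_c)²(T_t/T_c)⁴ = (2.50)²(3.967)⁴ = 1548.
F_t/F_c = (L_t/L_c)/(d_t/d_c)² = 1548/(8.00)² = 24.18.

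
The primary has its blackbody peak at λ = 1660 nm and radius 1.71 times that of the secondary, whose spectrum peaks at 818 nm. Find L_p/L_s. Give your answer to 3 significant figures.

Wien's law gives T ∝ 1/λ_max, so T_p/T_s = λ_s/λ_p = 818/1660 = 0.4928.
Then L ∝ R²T⁴ gives L_p/L_s = (1.71)² × (0.4928)⁴ = 2.924 × 0.05896 = 0.1724.

0.172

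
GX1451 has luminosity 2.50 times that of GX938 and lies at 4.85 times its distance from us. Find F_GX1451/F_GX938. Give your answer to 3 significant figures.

0.106

F = L/(4πd²), so F_GX1451/F_GX938 = (L_GX1451/L_GX938) / (d_GX1451/d_GX938)²
= 2.50 / (4.85)² = 2.50 / 23.52 = 0.1063.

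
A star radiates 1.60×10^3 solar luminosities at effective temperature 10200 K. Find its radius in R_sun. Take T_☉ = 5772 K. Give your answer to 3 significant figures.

12.8 R_sun

R/R_☉ = √(L/L_☉) / (T/T_☉)² = √(1.60×10^3) / (1.767)²
       = 40.00 / 3.123 = 12.81.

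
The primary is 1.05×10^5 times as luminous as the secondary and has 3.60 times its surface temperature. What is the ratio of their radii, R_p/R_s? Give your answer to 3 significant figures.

25.0

L ∝ R²T⁴ gives R ∝ √L / T², so
R_p/R_s = √(1.05×10^5) / (3.60)² = 324.0 / 12.96 = 25.00.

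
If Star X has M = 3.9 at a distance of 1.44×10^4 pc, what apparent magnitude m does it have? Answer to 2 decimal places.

19.69

m = M + 5 log₁₀(d/10 pc) = 3.9 + 5 log₁₀(1.44×10^4/10)
  = 3.9 + 5 × 3.158 = 3.9 + 15.79 = 19.69.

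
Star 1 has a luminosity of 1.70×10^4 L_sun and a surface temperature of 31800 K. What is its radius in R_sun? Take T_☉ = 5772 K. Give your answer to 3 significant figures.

R/R_☉ = √(L/L_☉) / (T/T_☉)² = √(1.70×10^4) / (5.509)²
       = 130.4 / 30.35 = 4.296.

4.30 R_sun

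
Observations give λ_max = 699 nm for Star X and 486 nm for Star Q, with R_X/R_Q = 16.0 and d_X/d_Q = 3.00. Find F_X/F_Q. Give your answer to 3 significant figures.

Wien's law: T_X/T_Q = λ_Q/λ_X = 486/699 = 0.6953.
L_X/L_Q = (R_X/R_Q)²(T_X/T_Q)⁴ = (16.0)²(0.6953)⁴ = 59.82.
F_X/F_Q = (L_X/L_Q)/(d_X/d_Q)² = 59.82/(3.00)² = 6.647.

6.65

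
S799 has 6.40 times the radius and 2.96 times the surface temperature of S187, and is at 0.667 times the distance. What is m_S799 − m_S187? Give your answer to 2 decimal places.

-9.62

L_S799/L_S187 = (6.40)²(2.96)⁴ = 3144.
F_S799/F_S187 = (L_S799/L_S187)/(d_S799/d_S187)² = 3144/0.4449 = 7068.
m_S799 − m_S187 = −2.5 log₁₀(7068) = -9.62.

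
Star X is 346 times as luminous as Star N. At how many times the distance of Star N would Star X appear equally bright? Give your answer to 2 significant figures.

Equal flux requires L_X/d_X² = L_N/d_N², so d_X/d_N = √(L_X/L_N)
= √(346) = 18.60.

19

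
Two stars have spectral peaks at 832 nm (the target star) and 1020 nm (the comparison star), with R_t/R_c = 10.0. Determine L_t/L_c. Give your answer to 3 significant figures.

Wien's law gives T ∝ 1/λ_max, so T_t/T_c = λ_c/λ_t = 1020/832 = 1.226.
Then L ∝ R²T⁴ gives L_t/L_c = (10.0)² × (1.226)⁴ = 100.0 × 2.259 = 225.9.

226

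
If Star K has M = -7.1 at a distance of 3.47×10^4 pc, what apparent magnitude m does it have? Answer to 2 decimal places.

m = M + 5 log₁₀(d/10 pc) = -7.1 + 5 log₁₀(3.47×10^4/10)
  = -7.1 + 5 × 3.540 = -7.1 + 17.70 = 10.60.

10.60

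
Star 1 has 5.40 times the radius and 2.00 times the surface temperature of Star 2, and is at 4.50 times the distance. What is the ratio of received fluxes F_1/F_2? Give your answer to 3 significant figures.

L_1/L_2 = (R_1/R_2)²(T_1/T_2)⁴ = (5.40)² × (2.00)⁴ = 466.6.
F_1/F_2 = (L_1/L_2)/(d_1/d_2)² = 466.6 / (4.50)² = 23.04.

23.0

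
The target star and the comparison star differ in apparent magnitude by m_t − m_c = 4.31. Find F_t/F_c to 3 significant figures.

F_t/F_c = 10^(−(m_t − m_c)/2.5) = 10^(-4.31/2.5) = 10^-1.724 = 0.01888.

0.0189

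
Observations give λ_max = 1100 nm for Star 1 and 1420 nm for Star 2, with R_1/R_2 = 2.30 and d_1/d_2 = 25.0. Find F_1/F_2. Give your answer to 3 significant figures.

Wien's law: T_1/T_2 = λ_2/λ_1 = 1420/1100 = 1.291.
L_1/L_2 = (R_1/R_2)²(T_1/T_2)⁴ = (2.30)²(1.291)⁴ = 14.69.
F_1/F_2 = (L_1/L_2)/(d_1/d_2)² = 14.69/(25.0)² = 0.02350.

0.0235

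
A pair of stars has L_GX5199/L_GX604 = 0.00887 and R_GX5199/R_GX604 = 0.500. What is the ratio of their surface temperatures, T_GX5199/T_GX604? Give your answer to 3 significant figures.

L ∝ R²T⁴ gives T ∝ (L/R²)^(1/4), so
T_GX5199/T_GX604 = (0.00887 / 0.500²)^(1/4) = (0.03548)^(1/4) = 0.4340.

0.434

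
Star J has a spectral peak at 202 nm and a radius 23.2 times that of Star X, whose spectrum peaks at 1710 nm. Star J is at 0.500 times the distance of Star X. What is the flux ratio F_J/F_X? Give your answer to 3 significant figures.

1.11×10^7

Wien's law: T_J/T_X = λ_X/λ_J = 1710/202 = 8.465.
L_J/L_X = (R_J/R_X)²(T_J/T_X)⁴ = (23.2)²(8.465)⁴ = 2.764×10^6.
F_J/F_X = (L_J/L_X)/(d_J/d_X)² = 2.764×10^6/(0.500)² = 1.106×10^7.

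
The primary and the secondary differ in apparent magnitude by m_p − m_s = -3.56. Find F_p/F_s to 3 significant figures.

26.5

F_p/F_s = 10^(−(m_p − m_s)/2.5) = 10^(3.56/2.5) = 10^1.424 = 26.55.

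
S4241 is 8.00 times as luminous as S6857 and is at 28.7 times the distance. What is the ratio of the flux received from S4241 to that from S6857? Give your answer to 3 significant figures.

0.00971

F = L/(4πd²), so F_S4241/F_S6857 = (L_S4241/L_S6857) / (d_S4241/d_S6857)²
= 8.00 / (28.7)² = 8.00 / 823.7 = 0.009712.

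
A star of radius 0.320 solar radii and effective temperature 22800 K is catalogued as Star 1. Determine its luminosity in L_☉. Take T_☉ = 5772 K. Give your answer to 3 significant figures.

24.9 L_☉

L/L_☉ = (R/R_☉)² (T/T_☉)⁴ = (0.320)² × (22800/5772)⁴
       = 0.1024 × (3.950)⁴ = 0.1024 × 243.5 = 24.93.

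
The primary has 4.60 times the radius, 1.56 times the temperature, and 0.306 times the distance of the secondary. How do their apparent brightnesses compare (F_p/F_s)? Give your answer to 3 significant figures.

1.34×10^3

L_p/L_s = (R_p/R_s)²(T_p/T_s)⁴ = (4.60)² × (1.56)⁴ = 125.3.
F_p/F_s = (L_p/L_s)/(d_p/d_s)² = 125.3 / (0.306)² = 1338.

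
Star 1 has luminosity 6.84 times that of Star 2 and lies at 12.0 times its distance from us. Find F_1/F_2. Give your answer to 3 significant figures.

F = L/(4πd²), so F_1/F_2 = (L_1/L_2) / (d_1/d_2)²
= 6.84 / (12.0)² = 6.84 / 144.0 = 0.04750.

0.0475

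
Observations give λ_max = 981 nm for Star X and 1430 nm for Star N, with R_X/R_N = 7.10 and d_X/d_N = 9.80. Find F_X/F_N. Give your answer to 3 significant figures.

Wien's law: T_X/T_N = λ_N/λ_X = 1430/981 = 1.458.
L_X/L_N = (R_X/R_N)²(T_X/T_N)⁴ = (7.10)²(1.458)⁴ = 227.6.
F_X/F_N = (L_X/L_N)/(d_X/d_N)² = 227.6/(9.80)² = 2.370.

2.37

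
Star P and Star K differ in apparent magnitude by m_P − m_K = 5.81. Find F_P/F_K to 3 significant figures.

0.00474

F_P/F_K = 10^(−(m_P − m_K)/2.5) = 10^(-5.81/2.5) = 10^-2.324 = 0.004742.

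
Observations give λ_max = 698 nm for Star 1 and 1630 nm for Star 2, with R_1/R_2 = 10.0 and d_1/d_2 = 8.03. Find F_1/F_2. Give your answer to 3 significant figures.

Wien's law: T_1/T_2 = λ_2/λ_1 = 1630/698 = 2.335.
L_1/L_2 = (R_1/R_2)²(T_1/T_2)⁴ = (10.0)²(2.335)⁴ = 2974.
F_1/F_2 = (L_1/L_2)/(d_1/d_2)² = 2974/(8.03)² = 46.12.

46.1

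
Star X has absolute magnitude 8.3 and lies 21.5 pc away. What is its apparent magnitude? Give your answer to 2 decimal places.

m = M + 5 log₁₀(d/10 pc) = 8.3 + 5 log₁₀(21.5/10)
  = 8.3 + 5 × 0.332 = 8.3 + 1.66 = 9.96.

9.96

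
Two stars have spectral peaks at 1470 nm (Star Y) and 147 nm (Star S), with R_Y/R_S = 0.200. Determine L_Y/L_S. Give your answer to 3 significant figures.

Wien's law gives T ∝ 1/λ_max, so T_Y/T_S = λ_S/λ_Y = 147/1470 = 0.1000.
Then L ∝ R²T⁴ gives L_Y/L_S = (0.200)² × (0.1000)⁴ = 0.04000 × 1.000×10^-4 = 4.000×10^-6.

4.00×10^-6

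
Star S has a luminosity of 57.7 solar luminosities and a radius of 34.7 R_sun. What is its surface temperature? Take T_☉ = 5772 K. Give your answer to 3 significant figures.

2.70×10^3 K

T/T_☉ = (L/L_☉)^(1/4) / (R/R_☉)^(1/2)
T = 5772 × (57.7)^(1/4) / √(34.7) = 5772 × 2.756 / 5.891 = 2701 K.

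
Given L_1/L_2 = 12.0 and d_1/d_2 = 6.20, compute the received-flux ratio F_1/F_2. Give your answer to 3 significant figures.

0.312

F = L/(4πd²), so F_1/F_2 = (L_1/L_2) / (d_1/d_2)²
= 12.0 / (6.20)² = 12.0 / 38.44 = 0.3122.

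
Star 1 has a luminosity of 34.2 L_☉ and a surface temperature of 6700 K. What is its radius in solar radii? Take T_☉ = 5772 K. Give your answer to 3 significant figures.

R/R_☉ = √(L/L_☉) / (T/T_☉)² = √(34.2) / (1.161)²
       = 5.848 / 1.347 = 4.340.

4.34 solar radii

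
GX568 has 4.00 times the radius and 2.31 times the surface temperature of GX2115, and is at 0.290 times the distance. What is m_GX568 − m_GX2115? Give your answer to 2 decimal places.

-9.33

L_GX568/L_GX2115 = (4.00)²(2.31)⁴ = 455.6.
F_GX568/F_GX2115 = (L_GX568/L_GX2115)/(d_GX568/d_GX2115)² = 455.6/0.08410 = 5417.
m_GX568 − m_GX2115 = −2.5 log₁₀(5417) = -9.33.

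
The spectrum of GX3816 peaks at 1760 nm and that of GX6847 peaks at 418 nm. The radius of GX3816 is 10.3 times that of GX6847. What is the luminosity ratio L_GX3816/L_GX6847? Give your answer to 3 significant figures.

Wien's law gives T ∝ 1/λ_max, so T_GX3816/T_GX6847 = λ_GX6847/λ_GX3816 = 418/1760 = 0.2375.
Then L ∝ R²T⁴ gives L_GX3816/L_GX6847 = (10.3)² × (0.2375)⁴ = 106.1 × 0.003182 = 0.3375.

0.338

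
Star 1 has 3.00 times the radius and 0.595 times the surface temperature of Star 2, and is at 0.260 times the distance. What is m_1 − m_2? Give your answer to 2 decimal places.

-3.06

L_1/L_2 = (3.00)²(0.595)⁴ = 1.128.
F_1/F_2 = (L_1/L_2)/(d_1/d_2)² = 1.128/0.06760 = 16.69.
m_1 − m_2 = −2.5 log₁₀(16.69) = -3.06.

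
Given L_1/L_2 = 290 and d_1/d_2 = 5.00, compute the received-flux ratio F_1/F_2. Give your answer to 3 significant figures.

11.6

F = L/(4πd²), so F_1/F_2 = (L_1/L_2) / (d_1/d_2)²
= 290 / (5.00)² = 290 / 25.00 = 11.60.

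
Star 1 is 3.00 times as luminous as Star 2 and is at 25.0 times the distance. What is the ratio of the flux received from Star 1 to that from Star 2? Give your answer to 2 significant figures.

0.0048

F = L/(4πd²), so F_1/F_2 = (L_1/L_2) / (d_1/d_2)²
= 3.00 / (25.0)² = 3.00 / 625.0 = 0.004800.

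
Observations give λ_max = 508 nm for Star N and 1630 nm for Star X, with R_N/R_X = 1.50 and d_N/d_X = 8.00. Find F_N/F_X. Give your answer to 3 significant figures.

Wien's law: T_N/T_X = λ_X/λ_N = 1630/508 = 3.209.
L_N/L_X = (R_N/R_X)²(T_N/T_X)⁴ = (1.50)²(3.209)⁴ = 238.5.
F_N/F_X = (L_N/L_X)/(d_N/d_X)² = 238.5/(8.00)² = 3.726.

3.73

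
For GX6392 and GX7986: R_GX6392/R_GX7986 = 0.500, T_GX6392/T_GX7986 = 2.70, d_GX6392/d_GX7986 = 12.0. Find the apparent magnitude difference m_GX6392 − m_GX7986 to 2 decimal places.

2.59

L_GX6392/L_GX7986 = (0.500)²(2.70)⁴ = 13.29.
F_GX6392/F_GX7986 = (L_GX6392/L_GX7986)/(d_GX6392/d_GX7986)² = 13.29/144.0 = 0.09226.
m_GX6392 − m_GX7986 = −2.5 log₁₀(0.09226) = 2.59.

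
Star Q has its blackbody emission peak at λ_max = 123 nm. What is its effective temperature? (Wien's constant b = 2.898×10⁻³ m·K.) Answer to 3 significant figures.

2.36×10^4 K

T = b/λ_max = 2.898×10⁻³ / (123×10⁻⁹) = 2.356×10^4 K.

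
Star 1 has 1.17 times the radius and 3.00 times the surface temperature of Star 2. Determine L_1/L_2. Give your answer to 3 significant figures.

111

From the Stefan–Boltzmann law, L ∝ R²T⁴, so
L_1/L_2 = (R_1/R_2)² (T_1/T_2)⁴ = (1.17)² × (3.00)⁴ = 1.369 × 81.00 = 110.9.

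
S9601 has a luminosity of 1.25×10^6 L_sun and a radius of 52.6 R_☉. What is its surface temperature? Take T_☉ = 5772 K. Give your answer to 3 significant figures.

T/T_☉ = (L/L_☉)^(1/4) / (R/R_☉)^(1/2)
T = 5772 × (1.25×10^6)^(1/4) / √(52.6) = 5772 × 33.44 / 7.253 = 2.661×10^4 K.

2.66×10^4 K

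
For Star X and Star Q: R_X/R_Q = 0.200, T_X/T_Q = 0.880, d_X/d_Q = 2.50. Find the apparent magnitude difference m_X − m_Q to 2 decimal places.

L_X/L_Q = (0.200)²(0.880)⁴ = 0.02399.
F_X/F_Q = (L_X/L_Q)/(d_X/d_Q)² = 0.02399/6.250 = 0.003838.
m_X − m_Q = −2.5 log₁₀(0.003838) = 6.04.

6.04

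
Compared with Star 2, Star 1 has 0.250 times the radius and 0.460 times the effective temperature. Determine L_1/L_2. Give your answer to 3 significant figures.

0.00280

From the Stefan–Boltzmann law, L ∝ R²T⁴, so
L_1/L_2 = (R_1/R_2)² (T_1/T_2)⁴ = (0.250)² × (0.460)⁴ = 0.06250 × 0.04477 = 0.002798.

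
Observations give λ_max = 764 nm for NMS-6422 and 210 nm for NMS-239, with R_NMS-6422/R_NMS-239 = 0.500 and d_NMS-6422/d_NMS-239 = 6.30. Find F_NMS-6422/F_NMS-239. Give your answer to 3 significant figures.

Wien's law: T_NMS-6422/T_NMS-239 = λ_NMS-239/λ_NMS-6422 = 210/764 = 0.2749.
L_NMS-6422/L_NMS-239 = (R_NMS-6422/R_NMS-239)²(T_NMS-6422/T_NMS-239)⁴ = (0.500)²(0.2749)⁴ = 0.001427.
F_NMS-6422/F_NMS-239 = (L_NMS-6422/L_NMS-239)/(d_NMS-6422/d_NMS-239)² = 0.001427/(6.30)² = 3.596×10^-5.

3.60×10^-5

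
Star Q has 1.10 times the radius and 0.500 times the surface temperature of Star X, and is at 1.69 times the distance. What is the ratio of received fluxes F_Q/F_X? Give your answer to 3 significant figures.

0.0265

L_Q/L_X = (R_Q/R_X)²(T_Q/T_X)⁴ = (1.10)² × (0.500)⁴ = 0.07563.
F_Q/F_X = (L_Q/L_X)/(d_Q/d_X)² = 0.07563 / (1.69)² = 0.02648.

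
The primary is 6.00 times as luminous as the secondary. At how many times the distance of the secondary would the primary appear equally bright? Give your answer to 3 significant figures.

Equal flux requires L_p/d_p² = L_s/d_s², so d_p/d_s = √(L_p/L_s)
= √(6.00) = 2.449.

2.45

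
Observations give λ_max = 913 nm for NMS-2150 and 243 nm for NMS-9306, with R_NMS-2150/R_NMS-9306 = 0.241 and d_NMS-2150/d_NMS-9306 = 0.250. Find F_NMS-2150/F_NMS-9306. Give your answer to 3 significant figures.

Wien's law: T_NMS-2150/T_NMS-9306 = λ_NMS-9306/λ_NMS-2150 = 243/913 = 0.2662.
L_NMS-2150/L_NMS-9306 = (R_NMS-2150/R_NMS-9306)²(T_NMS-2150/T_NMS-9306)⁴ = (0.241)²(0.2662)⁴ = 2.915×10^-4.
F_NMS-2150/F_NMS-9306 = (L_NMS-2150/L_NMS-9306)/(d_NMS-2150/d_NMS-9306)² = 2.915×10^-4/(0.250)² = 0.004663.

0.00466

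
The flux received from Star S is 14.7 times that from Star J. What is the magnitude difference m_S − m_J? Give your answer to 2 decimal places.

m_S − m_J = −2.5 log₁₀(F_S/F_J) = −2.5 log₁₀(14.7) = −2.5 × (1.167) = -2.918.

-2.92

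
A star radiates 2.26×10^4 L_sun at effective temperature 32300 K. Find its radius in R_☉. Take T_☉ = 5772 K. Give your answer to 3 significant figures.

R/R_☉ = √(L/L_☉) / (T/T_☉)² = √(2.26×10^4) / (5.596)²
       = 150.3 / 31.31 = 4.801.

4.80 R_☉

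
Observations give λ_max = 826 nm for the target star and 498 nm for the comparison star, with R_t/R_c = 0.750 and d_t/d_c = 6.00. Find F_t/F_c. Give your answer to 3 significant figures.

Wien's law: T_t/T_c = λ_c/λ_t = 498/826 = 0.6029.
L_t/L_c = (R_t/R_c)²(T_t/T_c)⁴ = (0.750)²(0.6029)⁴ = 0.07432.
F_t/F_c = (L_t/L_c)/(d_t/d_c)² = 0.07432/(6.00)² = 0.002065.

0.00206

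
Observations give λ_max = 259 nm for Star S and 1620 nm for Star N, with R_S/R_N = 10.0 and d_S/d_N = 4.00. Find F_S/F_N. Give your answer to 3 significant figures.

Wien's law: T_S/T_N = λ_N/λ_S = 1620/259 = 6.255.
L_S/L_N = (R_S/R_N)²(T_S/T_N)⁴ = (10.0)²(6.255)⁴ = 1.531×10^5.
F_S/F_N = (L_S/L_N)/(d_S/d_N)² = 1.531×10^5/(4.00)² = 9566.

9.57×10^3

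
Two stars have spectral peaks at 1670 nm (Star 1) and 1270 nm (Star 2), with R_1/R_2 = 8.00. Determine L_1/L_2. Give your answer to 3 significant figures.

21.4

Wien's law gives T ∝ 1/λ_max, so T_1/T_2 = λ_2/λ_1 = 1270/1670 = 0.7605.
Then L ∝ R²T⁴ gives L_1/L_2 = (8.00)² × (0.7605)⁴ = 64.00 × 0.3345 = 21.41.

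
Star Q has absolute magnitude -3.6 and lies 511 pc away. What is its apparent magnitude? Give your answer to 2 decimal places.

4.94

m = M + 5 log₁₀(d/10 pc) = -3.6 + 5 log₁₀(511/10)
  = -3.6 + 5 × 1.708 = -3.6 + 8.54 = 4.94.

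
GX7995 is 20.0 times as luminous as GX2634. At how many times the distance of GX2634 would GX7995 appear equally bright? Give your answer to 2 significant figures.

4.5

Equal flux requires L_GX7995/d_GX7995² = L_GX2634/d_GX2634², so d_GX7995/d_GX2634 = √(L_GX7995/L_GX2634)
= √(20.0) = 4.472.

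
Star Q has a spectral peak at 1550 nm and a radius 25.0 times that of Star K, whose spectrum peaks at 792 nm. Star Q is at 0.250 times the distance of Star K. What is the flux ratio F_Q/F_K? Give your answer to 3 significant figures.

Wien's law: T_Q/T_K = λ_K/λ_Q = 792/1550 = 0.5110.
L_Q/L_K = (R_Q/R_K)²(T_Q/T_K)⁴ = (25.0)²(0.5110)⁴ = 42.60.
F_Q/F_K = (L_Q/L_K)/(d_Q/d_K)² = 42.60/(0.250)² = 681.7.

682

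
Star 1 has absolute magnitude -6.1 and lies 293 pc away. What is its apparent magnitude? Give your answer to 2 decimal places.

m = M + 5 log₁₀(d/10 pc) = -6.1 + 5 log₁₀(293/10)
  = -6.1 + 5 × 1.467 = -6.1 + 7.33 = 1.23.

1.23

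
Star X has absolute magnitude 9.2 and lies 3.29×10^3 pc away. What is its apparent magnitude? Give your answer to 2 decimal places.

21.79

m = M + 5 log₁₀(d/10 pc) = 9.2 + 5 log₁₀(3.29×10^3/10)
  = 9.2 + 5 × 2.517 = 9.2 + 12.59 = 21.79.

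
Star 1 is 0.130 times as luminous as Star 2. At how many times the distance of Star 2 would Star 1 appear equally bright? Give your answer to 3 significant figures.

Equal flux requires L_1/d_1² = L_2/d_2², so d_1/d_2 = √(L_1/L_2)
= √(0.130) = 0.3606.

0.361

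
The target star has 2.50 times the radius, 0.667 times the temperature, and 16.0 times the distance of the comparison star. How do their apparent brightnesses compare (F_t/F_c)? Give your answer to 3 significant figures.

L_t/L_c = (R_t/R_c)²(T_t/T_c)⁴ = (2.50)² × (0.667)⁴ = 1.237.
F_t/F_c = (L_t/L_c)/(d_t/d_c)² = 1.237 / (16.0)² = 0.004832.

0.00483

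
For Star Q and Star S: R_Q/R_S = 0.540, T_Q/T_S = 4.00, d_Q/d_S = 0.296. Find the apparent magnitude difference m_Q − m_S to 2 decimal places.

-7.33

L_Q/L_S = (0.540)²(4.00)⁴ = 74.65.
F_Q/F_S = (L_Q/L_S)/(d_Q/d_S)² = 74.65/0.08762 = 852.0.
m_Q − m_S = −2.5 log₁₀(852.0) = -7.33.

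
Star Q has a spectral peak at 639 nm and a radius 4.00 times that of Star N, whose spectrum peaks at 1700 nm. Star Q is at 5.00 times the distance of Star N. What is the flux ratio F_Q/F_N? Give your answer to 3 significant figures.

Wien's law: T_Q/T_N = λ_N/λ_Q = 1700/639 = 2.660.
L_Q/L_N = (R_Q/R_N)²(T_Q/T_N)⁴ = (4.00)²(2.660)⁴ = 801.5.
F_Q/F_N = (L_Q/L_N)/(d_Q/d_N)² = 801.5/(5.00)² = 32.06.

32.1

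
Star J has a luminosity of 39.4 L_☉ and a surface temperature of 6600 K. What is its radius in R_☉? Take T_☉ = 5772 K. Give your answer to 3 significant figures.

4.80 R_☉

R/R_☉ = √(L/L_☉) / (T/T_☉)² = √(39.4) / (1.143)²
       = 6.277 / 1.307 = 4.801.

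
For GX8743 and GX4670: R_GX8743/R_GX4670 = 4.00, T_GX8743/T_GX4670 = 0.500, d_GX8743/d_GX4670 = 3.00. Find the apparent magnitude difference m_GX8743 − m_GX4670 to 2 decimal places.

L_GX8743/L_GX4670 = (4.00)²(0.500)⁴ = 1.000.
F_GX8743/F_GX4670 = (L_GX8743/L_GX4670)/(d_GX8743/d_GX4670)² = 1.000/9.000 = 0.1111.
m_GX8743 − m_GX4670 = −2.5 log₁₀(0.1111) = 2.39.

2.39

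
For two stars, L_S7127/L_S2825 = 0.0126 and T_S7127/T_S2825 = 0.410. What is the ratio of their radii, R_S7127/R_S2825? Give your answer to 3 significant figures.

0.668

L ∝ R²T⁴ gives R ∝ √L / T², so
R_S7127/R_S2825 = √(0.0126) / (0.410)² = 0.1122 / 0.1681 = 0.6678.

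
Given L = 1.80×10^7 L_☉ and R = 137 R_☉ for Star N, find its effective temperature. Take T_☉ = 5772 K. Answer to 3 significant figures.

T/T_☉ = (L/L_☉)^(1/4) / (R/R_☉)^(1/2)
T = 5772 × (1.80×10^7)^(1/4) / √(137) = 5772 × 65.14 / 11.70 = 3.212×10^4 K.

3.21×10^4 K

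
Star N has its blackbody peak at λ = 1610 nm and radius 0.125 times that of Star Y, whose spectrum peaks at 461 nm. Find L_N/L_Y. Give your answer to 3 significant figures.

Wien's law gives T ∝ 1/λ_max, so T_N/T_Y = λ_Y/λ_N = 461/1610 = 0.2863.
Then L ∝ R²T⁴ gives L_N/L_Y = (0.125)² × (0.2863)⁴ = 0.01562 × 0.006722 = 1.050×10^-4.

1.05×10^-4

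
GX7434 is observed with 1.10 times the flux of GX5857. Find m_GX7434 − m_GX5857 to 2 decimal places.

-0.10

m_GX7434 − m_GX5857 = −2.5 log₁₀(F_GX7434/F_GX5857) = −2.5 log₁₀(1.10) = −2.5 × (0.041) = -0.103.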